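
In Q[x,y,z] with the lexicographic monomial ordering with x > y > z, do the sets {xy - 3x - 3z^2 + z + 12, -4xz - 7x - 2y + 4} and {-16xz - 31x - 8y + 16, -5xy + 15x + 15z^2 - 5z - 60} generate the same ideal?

No, the ideals differ.

Two ideals are equal iff their reduced Gröbner bases coincide (the reduced basis is unique for a fixed ordering).
Buchberger on the first generating set:
f_1 = xy - 3x - 3z^2 + z + 12, LT = xy.
f_2 = -4xz - 7x - 2y + 4, LT = xz.

S(f_1,f_2): lcm = xyz. S = -7/4xy - 3xz - 1/2y^2 + y - 3z^3 + z^2 + 12z.
  leading term xy: subtract (-7/4)·f_1 from -7/4xy - 3xz - 1/2y^2 + y - 3z^3 + z^2 + 12z → -3xz - 21/4x - 1/2y^2 + y - 3z^3 - 17/4z^2 + 55/4z + 21
  leading term xz: subtract (3/4)·f_2 from -3xz - 21/4x - 1/2y^2 + y - 3z^3 - 17/4z^2 + 55/4z + 21 → -1/2y^2 + 5/2y - 3z^3 - 17/4z^2 + 55/4z + 18
  leading term y^2: no divisor's leading term divides it; move -1/2y^2 to the remainder.
  leading term y: no divisor's leading term divides it; move 5/2y to the remainder.
  leading term z^3: no divisor's leading term divides it; move -3z^3 to the remainder.
  leading term z^2: no divisor's leading term divides it; move -17/4z^2 to the remainder.
  leading term z: no divisor's leading term divides it; move 55/4z to the remainder.
  leading term 1: no divisor's leading term divides it; move 18 to the remainder.
  remainder -1/2y^2 + 5/2y - 3z^3 - 17/4z^2 + 55/4z + 18 ≠ 0; add g_3 = -1/2y^2 + 5/2y - 3z^3 - 17/4z^2 + 55/4z + 18 to the basis.

S(f_1,g_3): lcm = xy^2. S = 2xy - 6xz^3 - 17/2xz^2 + 55/2xz + 36x - 3yz^2 + yz + 12y.
  leading term xy: subtract (2)·f_1 from 2xy - 6xz^3 - 17/2xz^2 + 55/2xz + 36x - 3yz^2 + yz + 12y → -6xz^3 - 17/2xz^2 + 55/2xz + 42x - 3yz^2 + yz + 12y + 6z^2 - 2z - 24
  leading term xz^3: subtract (3/2z^2)·f_2 from -6xz^3 - 17/2xz^2 + 55/2xz + 42x - 3yz^2 + yz + 12y + 6z^2 - 2z - 24 → 2xz^2 + 55/2xz + 42x + yz + 12y - 2z - 24
  leading term xz^2: subtract (-1/2z)·f_2 from 2xz^2 + 55/2xz + 42x + yz + 12y - 2z - 24 → 24xz + 42x + 12y - 24
  leading term xz: subtract (-6)·f_2 from 24xz + 42x + 12y - 24 → 0
  remainder 0.

S(f_2,g_3): leading monomials are coprime, so the S-polynomial reduces to 0 (Buchberger's first criterion).
Every S-polynomial of the final basis reduces to 0, so we have a Gröbner basis.
Inter-reduce: drop elements whose leading term is divisible by another's, tail-reduce, and make monic.
Reduced Gröbner basis: {xy - 3x - 3z^2 + z + 12, xz + 7/4x + 1/2y - 1, y^2 - 5y + 6z^3 + 17/2z^2 - 55/2z - 36}.

Buchberger on the second generating set:
h_1 = -16xz - 31x - 8y + 16, LT = xz.
h_2 = -5xy + 15x + 15z^2 - 5z - 60, LT = xy.

S(h_1,h_2): lcm = xyz. S = 31/16xy + 3xz + 1/2y^2 - y + 3z^3 - z^2 - 12z.
  leading term xy: subtract (-31/80)·h_2 from 31/16xy + 3xz + 1/2y^2 - y + 3z^3 - z^2 - 12z → 3xz + 93/16x + 1/2y^2 - y + 3z^3 + 77/16z^2 - 223/16z - 93/4
  leading term xz: subtract (-3/16)·h_1 from 3xz + 93/16x + 1/2y^2 - y + 3z^3 + 77/16z^2 - 223/16z - 93/4 → 1/2y^2 - 5/2y + 3z^3 + 77/16z^2 - 223/16z - 81/4
  leading term y^2: no divisor's leading term divides it; move 1/2y^2 to the remainder.
  leading term y: no divisor's leading term divides it; move -5/2y to the remainder.
  leading term z^3: no divisor's leading term divides it; move 3z^3 to the remainder.
  leading term z^2: no divisor's leading term divides it; move 77/16z^2 to the remainder.
  leading term z: no divisor's leading term divides it; move -223/16z to the remainder.
  leading term 1: no divisor's leading term divides it; move -81/4 to the remainder.
  remainder 1/2y^2 - 5/2y + 3z^3 + 77/16z^2 - 223/16z - 81/4 ≠ 0; add k_3 = 1/2y^2 - 5/2y + 3z^3 + 77/16z^2 - 223/16z - 81/4 to the basis.

S(h_1,k_3): leading monomials are coprime, so the S-polynomial reduces to 0 (Buchberger's first criterion).
S(h_2,k_3): lcm = xy^2. S = 2xy - 6xz^3 - 77/8xz^2 + 223/8xz + 81/2x - 3yz^2 + yz + 12y.
  leading term xy: subtract (-2/5)·h_2 from 2xy - 6xz^3 - 77/8xz^2 + 223/8xz + 81/2x - 3yz^2 + yz + 12y → -6xz^3 - 77/8xz^2 + 223/8xz + 93/2x - 3yz^2 + yz + 12y + 6z^2 - 2z - 24
  leading term xz^3: subtract (3/8z^2)·h_1 from -6xz^3 - 77/8xz^2 + 223/8xz + 93/2x - 3yz^2 + yz + 12y + 6z^2 - 2z - 24 → 2xz^2 + 223/8xz + 93/2x + yz + 12y - 2z - 24
  leading term xz^2: subtract (-1/8z)·h_1 from 2xz^2 + 223/8xz + 93/2x + yz + 12y - 2z - 24 → 24xz + 93/2x + 12y - 24
  leading term xz: subtract (-3/2)·h_1 from 24xz + 93/2x + 12y - 24 → 0
  remainder 0.

Every S-polynomial of the final basis reduces to 0, so we have a Gröbner basis.
Inter-reduce: drop elements whose leading term is divisible by another's, tail-reduce, and make monic.
Reduced Gröbner basis: {xy - 3x - 3z^2 + z + 12, xz + 31/16x + 1/2y - 1, y^2 - 5y + 6z^3 + 77/8z^2 - 223/8z - 81/2}.

Since the reduced bases disagree, the two ideals are not the same.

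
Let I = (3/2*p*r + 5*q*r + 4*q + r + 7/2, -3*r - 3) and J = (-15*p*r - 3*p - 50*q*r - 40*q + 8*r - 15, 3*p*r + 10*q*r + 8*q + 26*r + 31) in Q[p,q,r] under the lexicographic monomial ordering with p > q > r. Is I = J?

Equality of ideals is decidable: compute both reduced Gröbner bases (unique for the ordering) and check whether they agree.
Buchberger on the first generating set:
f_1 = 3/2*p*r + 5*q*r + 4*q + r + 7/2, LT = p*r.
f_2 = -3*r - 3, LT = r.

S(f_1,f_2): lcm = p*r. S = -p + 10/3*q*r + 8/3*q + 2/3*r + 7/3.
  leading term p: no divisor's leading term divides it; move -p to the remainder.
  leading term q*r: subtract (-10/9*q)·f_2 from 10/3*q*r + 8/3*q + 2/3*r + 7/3 → -2/3*q + 2/3*r + 7/3
  leading term q: no divisor's leading term divides it; move -2/3*q to the remainder.
  leading term r: subtract (-2/9)·f_2 from 2/3*r + 7/3 → 5/3
  leading term 1: no divisor's leading term divides it; move 5/3 to the remainder.
  remainder -p - 2/3*q + 5/3 ≠ 0; add g_3 = -p - 2/3*q + 5/3 to the basis.

The other S-polynomials (S(f_1,g_3), S(f_2,g_3)) all reduce to 0 modulo the current basis, so we have a Gröbner basis.
Inter-reduce: drop elements whose leading term is divisible by another's, tail-reduce, and make monic.
Reduced Gröbner basis: {p + 2/3*q - 5/3, r + 1}.

Buchberger on the second generating set:
h_1 = -15*p*r - 3*p - 50*q*r - 40*q + 8*r - 15, LT = p*r.
h_2 = 3*p*r + 10*q*r + 8*q + 26*r + 31, LT = p*r.

S(h_1,h_2): lcm = p*r. S = 1/5*p - 46/5*r - 28/3.
  leading term p: no divisor's leading term divides it; move 1/5*p to the remainder.
  leading term r: no divisor's leading term divides it; move -46/5*r to the remainder.
  leading term 1: no divisor's leading term divides it; move -28/3 to the remainder.
  remainder 1/5*p - 46/5*r - 28/3 ≠ 0; add k_3 = 1/5*p - 46/5*r - 28/3 to the basis.

S(h_1,k_3): lcm = p*r. S = 1/5*p + 10/3*q*r + 8/3*q + 46*r**2 + 692/15*r + 1.
  leading term p: subtract (1)·k_3 from 1/5*p + 10/3*q*r + 8/3*q + 46*r**2 + 692/15*r + 1 → 10/3*q*r + 8/3*q + 46*r**2 + 166/3*r + 31/3
  leading term q*r: no divisor's leading term divides it; move 10/3*q*r to the remainder.
  leading term q: no divisor's leading term divides it; move 8/3*q to the remainder.
  leading term r**2: no divisor's leading term divides it; move 46*r**2 to the remainder.
  leading term r: no divisor's leading term divides it; move 166/3*r to the remainder.
  leading term 1: no divisor's leading term divides it; move 31/3 to the remainder.
  remainder 10/3*q*r + 8/3*q + 46*r**2 + 166/3*r + 31/3 ≠ 0; add k_4 = 10/3*q*r + 8/3*q + 46*r**2 + 166/3*r + 31/3 to the basis.

The other S-polynomials (S(h_2,k_3), S(h_1,k_4), S(h_2,k_4), S(k_3,k_4)) all reduce to 0 modulo the current basis, so we have a Gröbner basis.
Inter-reduce: drop elements whose leading term is divisible by another's, tail-reduce, and make monic.
Reduced Gröbner basis: {p - 46*r - 140/3, q*r + 4/5*q + 69/5*r**2 + 83/5*r + 31/10}.

Since the reduced bases disagree, the two ideals are not the same.

No, the ideals differ.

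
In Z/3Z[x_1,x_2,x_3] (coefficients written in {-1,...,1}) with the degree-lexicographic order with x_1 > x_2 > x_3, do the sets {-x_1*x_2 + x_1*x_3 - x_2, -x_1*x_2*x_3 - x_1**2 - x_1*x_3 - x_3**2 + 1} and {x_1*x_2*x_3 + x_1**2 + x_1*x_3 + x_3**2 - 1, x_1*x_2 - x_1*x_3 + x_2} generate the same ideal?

Two ideals are equal iff their reduced Gröbner bases coincide (the reduced basis is unique for a fixed ordering).
Buchberger on the first generating set:
f_1 = -x_1*x_2 + x_1*x_3 - x_2, LT = x_1*x_2.
f_2 = -x_1*x_2*x_3 - x_1**2 - x_1*x_3 - x_3**2 + 1, LT = x_1*x_2*x_3.

S(f_1,f_2): lcm = x_1*x_2*x_3. S = -x_1*x_3**2 - x_1**2 - x_1*x_3 + x_2*x_3 - x_3**2 + 1.
  leading term x_1*x_3**2: no divisor's leading term divides it; move -x_1*x_3**2 to the remainder.
  leading term x_1**2: no divisor's leading term divides it; move -x_1**2 to the remainder.
  leading term x_1*x_3: no divisor's leading term divides it; move -x_1*x_3 to the remainder.
  leading term x_2*x_3: no divisor's leading term divides it; move x_2*x_3 to the remainder.
  leading term x_3**2: no divisor's leading term divides it; move -x_3**2 to the remainder.
  leading term 1: no divisor's leading term divides it; move 1 to the remainder.
  remainder -x_1*x_3**2 - x_1**2 - x_1*x_3 + x_2*x_3 - x_3**2 + 1 ≠ 0; add g_3 = -x_1*x_3**2 - x_1**2 - x_1*x_3 + x_2*x_3 - x_3**2 + 1 to the basis.

S(f_1,g_3): lcm = x_1*x_2*x_3**2. S = -x_1*x_3**3 - x_1**2*x_2 - x_1*x_2*x_3 + x_2**2*x_3 + x_2.
  leading term x_1*x_3**3: subtract (x_3)·g_3 from -x_1*x_3**3 - x_1**2*x_2 - x_1*x_2*x_3 + x_2**2*x_3 + x_2 → -x_1**2*x_2 + x_1**2*x_3 - x_1*x_2*x_3 + x_1*x_3**2 + x_2**2*x_3 - x_2*x_3**2 + x_3**3 + x_2 - x_3
  leading term x_1**2*x_2: subtract (x_1)·f_1 from -x_1**2*x_2 + x_1**2*x_3 - x_1*x_2*x_3 + x_1*x_3**2 + x_2**2*x_3 - x_2*x_3**2 + x_3**3 + x_2 - x_3 → -x_1*x_2*x_3 + x_1*x_3**2 + x_2**2*x_3 - x_2*x_3**2 + x_3**3 + x_1*x_2 + x_2 - x_3
  leading term x_1*x_2*x_3: subtract (x_3)·f_1 from -x_1*x_2*x_3 + x_1*x_3**2 + x_2**2*x_3 - x_2*x_3**2 + x_3**3 + x_1*x_2 + x_2 - x_3 → x_2**2*x_3 - x_2*x_3**2 + x_3**3 + x_1*x_2 + x_2*x_3 + x_2 - x_3
  leading term x_2**2*x_3: no divisor's leading term divides it; move x_2**2*x_3 to the remainder.
  leading term x_2*x_3**2: no divisor's leading term divides it; move -x_2*x_3**2 to the remainder.
  leading term x_3**3: no divisor's leading term divides it; move x_3**3 to the remainder.
  leading term x_1*x_2: subtract (-1)·f_1 from x_1*x_2 + x_2*x_3 + x_2 - x_3 → x_1*x_3 + x_2*x_3 - x_3
  leading term x_1*x_3: no divisor's leading term divides it; move x_1*x_3 to the remainder.
  leading term x_2*x_3: no divisor's leading term divides it; move x_2*x_3 to the remainder.
  leading term x_3: no divisor's leading term divides it; move -x_3 to the remainder.
  remainder x_2**2*x_3 - x_2*x_3**2 + x_3**3 + x_1*x_3 + x_2*x_3 - x_3 ≠ 0; add g_4 = x_2**2*x_3 - x_2*x_3**2 + x_3**3 + x_1*x_3 + x_2*x_3 - x_3 to the basis.

The other S-polynomials (S(f_2,g_3), S(f_1,g_4), S(f_2,g_4), S(g_3,g_4)) all reduce to 0 modulo the current basis, so we have a Gröbner basis.
Inter-reduce: drop elements whose leading term is divisible by another's, tail-reduce, and make monic.
Reduced Gröbner basis: {x_1*x_3**2 + x_1**2 + x_1*x_3 - x_2*x_3 + x_3**2 - 1, x_2**2*x_3 - x_2*x_3**2 + x_3**3 + x_1*x_3 + x_2*x_3 - x_3, x_1*x_2 - x_1*x_3 + x_2}.

Buchberger on the second generating set:
h_1 = x_1*x_2*x_3 + x_1**2 + x_1*x_3 + x_3**2 - 1, LT = x_1*x_2*x_3.
h_2 = x_1*x_2 - x_1*x_3 + x_2, LT = x_1*x_2.

S(h_1,h_2): lcm = x_1*x_2*x_3. S = x_1*x_3**2 + x_1**2 + x_1*x_3 - x_2*x_3 + x_3**2 - 1.
  leading term x_1*x_3**2: no divisor's leading term divides it; move x_1*x_3**2 to the remainder.
  leading term x_1**2: no divisor's leading term divides it; move x_1**2 to the remainder.
  leading term x_1*x_3: no divisor's leading term divides it; move x_1*x_3 to the remainder.
  leading term x_2*x_3: no divisor's leading term divides it; move -x_2*x_3 to the remainder.
  leading term x_3**2: no divisor's leading term divides it; move x_3**2 to the remainder.
  leading term 1: no divisor's leading term divides it; move -1 to the remainder.
  remainder x_1*x_3**2 + x_1**2 + x_1*x_3 - x_2*x_3 + x_3**2 - 1 ≠ 0; add k_3 = x_1*x_3**2 + x_1**2 + x_1*x_3 - x_2*x_3 + x_3**2 - 1 to the basis.

S(h_1,k_3): lcm = x_1*x_2*x_3**2. S = -x_1**2*x_2 + x_1**2*x_3 - x_1*x_2*x_3 + x_1*x_3**2 + x_2**2*x_3 - x_2*x_3**2 + x_3**3 + x_2 - x_3.
  leading term x_1**2*x_2: subtract (-x_1)·h_2 from -x_1**2*x_2 + x_1**2*x_3 - x_1*x_2*x_3 + x_1*x_3**2 + x_2**2*x_3 - x_2*x_3**2 + x_3**3 + x_2 - x_3 → -x_1*x_2*x_3 + x_1*x_3**2 + x_2**2*x_3 - x_2*x_3**2 + x_3**3 + x_1*x_2 + x_2 - x_3
  leading term x_1*x_2*x_3: subtract (-1)·h_1 from -x_1*x_2*x_3 + x_1*x_3**2 + x_2**2*x_3 - x_2*x_3**2 + x_3**3 + x_1*x_2 + x_2 - x_3 → x_1*x_3**2 + x_2**2*x_3 - x_2*x_3**2 + x_3**3 + x_1**2 + x_1*x_2 + x_1*x_3 + x_3**2 + x_2 - x_3 - 1
  leading term x_1*x_3**2: subtract (1)·k_3 from x_1*x_3**2 + x_2**2*x_3 - x_2*x_3**2 + x_3**3 + x_1**2 + x_1*x_2 + x_1*x_3 + x_3**2 + x_2 - x_3 - 1 → x_2**2*x_3 - x_2*x_3**2 + x_3**3 + x_1*x_2 + x_2*x_3 + x_2 - x_3
  leading term x_2**2*x_3: no divisor's leading term divides it; move x_2**2*x_3 to the remainder.
  leading term x_2*x_3**2: no divisor's leading term divides it; move -x_2*x_3**2 to the remainder.
  leading term x_3**3: no divisor's leading term divides it; move x_3**3 to the remainder.
  leading term x_1*x_2: subtract (1)·h_2 from x_1*x_2 + x_2*x_3 + x_2 - x_3 → x_1*x_3 + x_2*x_3 - x_3
  leading term x_1*x_3: no divisor's leading term divides it; move x_1*x_3 to the remainder.
  leading term x_2*x_3: no divisor's leading term divides it; move x_2*x_3 to the remainder.
  leading term x_3: no divisor's leading term divides it; move -x_3 to the remainder.
  remainder x_2**2*x_3 - x_2*x_3**2 + x_3**3 + x_1*x_3 + x_2*x_3 - x_3 ≠ 0; add k_4 = x_2**2*x_3 - x_2*x_3**2 + x_3**3 + x_1*x_3 + x_2*x_3 - x_3 to the basis.

The other S-polynomials (S(h_2,k_3), S(h_1,k_4), S(h_2,k_4), S(k_3,k_4)) all reduce to 0 modulo the current basis, so we have a Gröbner basis.
Inter-reduce: drop elements whose leading term is divisible by another's, tail-reduce, and make monic.
Reduced Gröbner basis: {x_1*x_3**2 + x_1**2 + x_1*x_3 - x_2*x_3 + x_3**2 - 1, x_2**2*x_3 - x_2*x_3**2 + x_3**3 + x_1*x_3 + x_2*x_3 - x_3, x_1*x_2 - x_1*x_3 + x_2}.

The two bases agree; hence the ideals are identical.

Yes, the ideals are equal.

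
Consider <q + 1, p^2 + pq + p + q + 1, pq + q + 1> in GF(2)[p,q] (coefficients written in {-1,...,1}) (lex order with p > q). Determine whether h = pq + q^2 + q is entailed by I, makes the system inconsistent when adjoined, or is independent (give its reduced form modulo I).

First compute the reduced Gröbner basis of I by Buchberger's algorithm.
f_1 = q + 1, LT = q.
f_2 = p^2 + pq + p + q + 1, LT = p^2.
f_3 = pq + q + 1, LT = pq.

S(f_1,f_2): leading monomials are coprime, so the S-polynomial reduces to 0 (Buchberger's first criterion).
S(f_1,f_3): lcm = pq. S = p + q + 1.
  leading term p: no divisor's leading term divides it; move p to the remainder.
  leading term q: subtract (1)·f_1 from q + 1 → 0
  remainder p ≠ 0; add k_4 = p to the basis.

S(f_2,f_3): lcm = p^2q. S = pq^2 + p + q^2 + q.
  leading term pq^2: subtract (pq)·f_1 from pq^2 + p + q^2 + q → pq + p + q^2 + q
  leading term pq: subtract (p)·f_1 from pq + p + q^2 + q → q^2 + q
  leading term q^2: subtract (q)·f_1 from q^2 + q → 0
  remainder 0.

S(f_1,k_4): leading monomials are coprime, so the S-polynomial reduces to 0 (Buchberger's first criterion).
S(f_2,k_4): lcm = p^2. S = pq + p + q + 1.
  leading term pq: subtract (p)·f_1 from pq + p + q + 1 → q + 1
  leading term q: subtract (1)·f_1 from q + 1 → 0
  remainder 0.

S(f_3,k_4): lcm = pq. S = q + 1.
  leading term q: subtract (1)·f_1 from q + 1 → 0
  remainder 0.

Every S-polynomial of the final basis reduces to 0, so we have a Gröbner basis.
Inter-reduce: drop elements whose leading term is divisible by another's, tail-reduce, and make monic.
Reduced Gröbner basis: {p, q + 1}.
Label its elements g_1 = p, g_2 = q + 1.

Reduce h = pq + q^2 + q modulo G:
  leading term pq: subtract (q)·g_1 from pq + q^2 + q → q^2 + q
  leading term q^2: subtract (q)·g_2 from q^2 + q → 0
  normal form = 0.
Since the normal form is 0, h ∈ I.

pq + q^2 + q lies in I (it reduces to 0).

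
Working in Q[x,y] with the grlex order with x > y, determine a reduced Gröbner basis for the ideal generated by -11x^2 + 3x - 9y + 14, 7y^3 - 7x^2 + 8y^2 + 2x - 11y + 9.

The reduced Gröbner basis is the canonical form of the ideal for this ordering.

f_1 = -11x^2 + 3x - 9y + 14, LT = x^2.
f_2 = 7y^3 - 7x^2 + 8y^2 + 2x - 11y + 9, LT = y^3.

The S-polynomials (S(f_1,f_2)) all reduce to 0 modulo the current basis, so we have a Gröbner basis.

G = {y^3 + 8/7y^2 + 1/77x - 58/77y + 1/77, x^2 - 3/11x + 9/11y - 14/11}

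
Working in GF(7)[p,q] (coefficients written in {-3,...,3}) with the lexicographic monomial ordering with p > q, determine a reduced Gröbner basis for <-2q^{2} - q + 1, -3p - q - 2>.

f_1 = -2q^{2} - q + 1, LT = q^{2}.
f_2 = -3p - q - 2, LT = p.

S(f_1,f_2): leading monomials are coprime, so the S-polynomial reduces to 0 (Buchberger's first criterion).
Every S-polynomial of the final basis reduces to 0, so we have a Gröbner basis.

G = {p - 2q + 3, q^{2} - 3q + 3}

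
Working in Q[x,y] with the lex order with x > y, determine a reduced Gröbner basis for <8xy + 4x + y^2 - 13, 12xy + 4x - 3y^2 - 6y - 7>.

This is the nonlinear analogue of row-reducing a linear system.

f_1 = 8xy + 4x + y^2 - 13, LT = xy.
f_2 = 12xy + 4x - 3y^2 - 6y - 7, LT = xy.

S(f_1,f_2): lcm = xy. S = 1/6x + 3/8y^2 + 1/2y - 25/24.
  leading term x: no divisor's leading term divides it; move 1/6x to the remainder.
  leading term y^2: no divisor's leading term divides it; move 3/8y^2 to the remainder.
  leading term y: no divisor's leading term divides it; move 1/2y to the remainder.
  leading term 1: no divisor's leading term divides it; move -25/24 to the remainder.
  remainder 1/6x + 3/8y^2 + 1/2y - 25/24 ≠ 0; add g_3 = 1/6x + 3/8y^2 + 1/2y - 25/24 to the basis.

S(f_1,g_3): lcm = xy. S = 1/2x - 9/4y^3 - 23/8y^2 + 25/4y - 13/8.
  leading term x: subtract (3)·g_3 from 1/2x - 9/4y^3 - 23/8y^2 + 25/4y - 13/8 → -9/4y^3 - 4y^2 + 19/4y + 3/2
  leading term y^3: no divisor's leading term divides it; move -9/4y^3 to the remainder.
  leading term y^2: no divisor's leading term divides it; move -4y^2 to the remainder.
  leading term y: no divisor's leading term divides it; move 19/4y to the remainder.
  leading term 1: no divisor's leading term divides it; move 3/2 to the remainder.
  remainder -9/4y^3 - 4y^2 + 19/4y + 3/2 ≠ 0; add g_4 = -9/4y^3 - 4y^2 + 19/4y + 3/2 to the basis.

The other S-polynomials (S(f_2,g_3), S(f_1,g_4), S(f_2,g_4), S(g_3,g_4)) all reduce to 0 modulo the current basis, so we have a Gröbner basis.
Inter-reduce: drop elements whose leading term is divisible by another's, tail-reduce, and make monic.

G = {x + 9/4y^2 + 3y - 25/4, y^3 + 16/9y^2 - 19/9y - 2/3}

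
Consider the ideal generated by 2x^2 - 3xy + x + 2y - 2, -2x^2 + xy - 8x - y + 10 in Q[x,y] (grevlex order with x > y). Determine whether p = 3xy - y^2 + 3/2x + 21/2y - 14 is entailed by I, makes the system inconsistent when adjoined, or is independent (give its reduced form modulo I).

3xy - y^2 + 3/2x + 21/2y - 14 lies in I (it reduces to 0).

First compute the reduced Gröbner basis of I by Buchberger's algorithm.
f_1 = 2x^2 - 3xy + x + 2y - 2, LT = x^2.
f_2 = -2x^2 + xy - 8x - y + 10, LT = x^2.

S(f_1,f_2): lcm = x^2. S = -xy - 7/2x + 1/2y + 4.
  reduce S modulo (f_1, f_2):
  remainder -xy - 7/2x + 1/2y + 4 ≠ 0; add h_3 = -xy - 7/2x + 1/2y + 4 to the basis.

S(f_1,h_3): lcm = x^2y. S = -3/2xy^2 - 7/2x^2 + xy + y^2 + 4x - y.
  reduce S modulo (f_1, f_2, h_3):
  remainder 1/4y^2 + 9/4x - 3y + 1/2 ≠ 0; add h_4 = 1/4y^2 + 9/4x - 3y + 1/2 to the basis.

The other S-polynomials (S(f_2,h_3), S(f_1,h_4), S(f_2,h_4), S(h_3,h_4)) all reduce to 0 modulo the current basis, so we have a Gröbner basis.
Inter-reduce: drop elements whose leading term is divisible by another's, tail-reduce, and make monic.
Reduced Gröbner basis: {x^2 + 23/4x + 1/4y - 7, xy + 7/2x - 1/2y - 4, y^2 + 9x - 12y + 2}.
Label its elements g_1 = x^2 + 23/4x + 1/4y - 7, g_2 = xy + 7/2x - 1/2y - 4, g_3 = y^2 + 9x - 12y + 2.

Reduce p = 3xy - y^2 + 3/2x + 21/2y - 14 modulo G:
  leading term xy: subtract (3)·g_2 from 3xy - y^2 + 3/2x + 21/2y - 14 → -y^2 - 9x + 12y - 2
  leading term y^2: subtract (-1)·g_3 from -y^2 - 9x + 12y - 2 → 0
  normal form = 0.
Since the normal form is 0, p ∈ I.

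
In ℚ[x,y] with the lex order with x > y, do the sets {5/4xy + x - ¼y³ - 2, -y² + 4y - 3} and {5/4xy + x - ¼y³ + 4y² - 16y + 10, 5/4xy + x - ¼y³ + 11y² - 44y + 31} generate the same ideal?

Equality of ideals is decidable: compute both reduced Gröbner bases (unique for the ordering) and check whether they agree.
Buchberger on the first generating set:
f_1 = 5/4xy + x - ¼y³ - 2, LT = xy.
f_2 = -y² + 4y - 3, LT = y².

S(f_1,f_2): lcm = xy². S = 24/5xy - 3x - ⅕y⁴ - 8/5y.
  leading term xy: subtract (96/25)·f_1 from 24/5xy - 3x - ⅕y⁴ - 8/5y → -171/25x - ⅕y⁴ + 24/25y³ - 8/5y + 192/25
  leading term x: no divisor's leading term divides it; move -171/25x to the remainder.
  leading term y⁴: subtract (⅕y²)·f_2 from -⅕y⁴ + 24/25y³ - 8/5y + 192/25 → 4/25y³ + ⅗y² - 8/5y + 192/25
  leading term y³: subtract (-4/25y)·f_2 from 4/25y³ + ⅗y² - 8/5y + 192/25 → 31/25y² - 52/25y + 192/25
  leading term y²: subtract (-31/25)·f_2 from 31/25y² - 52/25y + 192/25 → 72/25y + 99/25
  leading term y: no divisor's leading term divides it; move 72/25y to the remainder.
  leading term 1: no divisor's leading term divides it; move 99/25 to the remainder.
  remainder -171/25x + 72/25y + 99/25 ≠ 0; add g_3 = -171/25x + 72/25y + 99/25 to the basis.

The other S-polynomials (S(f_1,g_3), S(f_2,g_3)) all reduce to 0 modulo the current basis, so we have a Gröbner basis.
Inter-reduce: drop elements whose leading term is divisible by another's, tail-reduce, and make monic.
Reduced Gröbner basis: {x - 8/19y - 11/19, y² - 4y + 3}.

Buchberger on the second generating set:
h_1 = 5/4xy + x - ¼y³ + 4y² - 16y + 10, LT = xy.
h_2 = 5/4xy + x - ¼y³ + 11y² - 44y + 31, LT = xy.

S(h_1,h_2): lcm = xy. S = -28/5y² + 112/5y - 84/5.
  leading term y²: no divisor's leading term divides it; move -28/5y² to the remainder.
  leading term y: no divisor's leading term divides it; move 112/5y to the remainder.
  leading term 1: no divisor's leading term divides it; move -84/5 to the remainder.
  remainder -28/5y² + 112/5y - 84/5 ≠ 0; add k_3 = -28/5y² + 112/5y - 84/5 to the basis.

S(h_1,k_3): lcm = xy². S = 24/5xy - 3x - ⅕y⁴ + 16/5y³ - 64/5y² + 8y.
  leading term xy: subtract (96/25)·h_1 from 24/5xy - 3x - ⅕y⁴ + 16/5y³ - 64/5y² + 8y → -171/25x - ⅕y⁴ + 104/25y³ - 704/25y² + 1736/25y - 192/5
  leading term x: no divisor's leading term divides it; move -171/25x to the remainder.
  leading term y⁴: subtract (1/28y²)·k_3 from -⅕y⁴ + 104/25y³ - 704/25y² + 1736/25y - 192/5 → 84/25y³ - 689/25y² + 1736/25y - 192/5
  leading term y³: subtract (-⅗y)·k_3 from 84/25y³ - 689/25y² + 1736/25y - 192/5 → -353/25y² + 1484/25y - 192/5
  leading term y²: subtract (353/140)·k_3 from -353/25y² + 1484/25y - 192/5 → 72/25y + 99/25
  leading term y: no divisor's leading term divides it; move 72/25y to the remainder.
  leading term 1: no divisor's leading term divides it; move 99/25 to the remainder.
  remainder -171/25x + 72/25y + 99/25 ≠ 0; add k_4 = -171/25x + 72/25y + 99/25 to the basis.

The other S-polynomials (S(h_2,k_3), S(h_1,k_4), S(h_2,k_4), S(k_3,k_4)) all reduce to 0 modulo the current basis, so we have a Gröbner basis.
Inter-reduce: drop elements whose leading term is divisible by another's, tail-reduce, and make monic.
Reduced Gröbner basis: {x - 8/19y - 11/19, y² - 4y + 3}.

These coincide, so the ideals are equal.

Yes, the ideals are equal.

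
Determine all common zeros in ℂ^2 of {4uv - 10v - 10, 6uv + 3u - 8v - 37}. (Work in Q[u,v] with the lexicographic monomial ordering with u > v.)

{(5, 1), (29/6, 15/14)}

Compute a lex Gröbner basis by Buchberger's algorithm.
f_1 = 4uv - 10v - 10, LT = uv.
f_2 = 6uv + 3u - 8v - 37, LT = uv.

S(f_1,f_2): lcm = uv. S = -\tfrac{1}{2}u - \tfrac{7}{6}v + \tfrac{11}{3}.
  leading term u: no divisor's leading term divides it; move -\tfrac{1}{2}u to the remainder.
  leading term v: no divisor's leading term divides it; move -\tfrac{7}{6}v to the remainder.
  leading term 1: no divisor's leading term divides it; move \tfrac{11}{3} to the remainder.
  remainder -\tfrac{1}{2}u - \tfrac{7}{6}v + \tfrac{11}{3} ≠ 0; add h_3 = -\tfrac{1}{2}u - \tfrac{7}{6}v + \tfrac{11}{3} to the basis.

S(f_1,h_3): lcm = uv. S = -\tfrac{7}{3}v^{2} + \tfrac{29}{6}v - \tfrac{5}{2}.
  leading term v^{2}: no divisor's leading term divides it; move -\tfrac{7}{3}v^{2} to the remainder.
  leading term v: no divisor's leading term divides it; move \tfrac{29}{6}v to the remainder.
  leading term 1: no divisor's leading term divides it; move -\tfrac{5}{2} to the remainder.
  remainder -\tfrac{7}{3}v^{2} + \tfrac{29}{6}v - \tfrac{5}{2} ≠ 0; add h_4 = -\tfrac{7}{3}v^{2} + \tfrac{29}{6}v - \tfrac{5}{2} to the basis.

The other S-polynomials (S(f_2,h_3), S(f_1,h_4), S(f_2,h_4), S(h_3,h_4)) all reduce to 0 modulo the current basis, so we have a Gröbner basis.
Inter-reduce: drop elements whose leading term is divisible by another's, tail-reduce, and make monic.
Reduced Gröbner basis: {u + \tfrac{7}{3}v - \tfrac{22}{3}, v^{2} - \tfrac{29}{14}v + \tfrac{15}{14}}.

Since the basis is lex-ordered, v^{2} - \tfrac{29}{14}v + \tfrac{15}{14} is univariate in v. Its roots are {1, 15/14}. Back-substituting each root into the other basis elements fixes the other coordinates.
  v = 1: the earlier basis element becomes u - 5 = 0, giving u = 5 — point (5, 1).
  v = 15/14: the earlier basis element becomes u - \tfrac{29}{6} = 0, giving u = 29/6 — point (29/6, 15/14).
Substituting each solution back into the original system confirms all equations vanish.
Zero-dimensionality of the ideal guarantees finitely many solutions over ℂ.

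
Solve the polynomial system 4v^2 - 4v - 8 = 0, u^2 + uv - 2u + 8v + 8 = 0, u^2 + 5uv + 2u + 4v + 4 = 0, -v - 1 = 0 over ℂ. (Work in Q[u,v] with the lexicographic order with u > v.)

Compute a lex Gröbner basis by Buchberger's algorithm.
f_1 = 4v^2 - 4v - 8, LT = v^2.
f_2 = u^2 + uv - 2u + 8v + 8, LT = u^2.
f_3 = u^2 + 5uv + 2u + 4v + 4, LT = u^2.
f_4 = -v - 1, LT = v.

The S-polynomials (S(f_1,f_2), S(f_1,f_3), S(f_1,f_4), S(f_2,f_3), S(f_2,f_4), S(f_3,f_4)) all reduce to 0 modulo the current basis, so we have a Gröbner basis.
Inter-reduce: drop elements whose leading term is divisible by another's, tail-reduce, and make monic.
Reduced Gröbner basis: {u^2 - 3u, v + 1}.

The lex basis is triangular: the last element involves only v. Solving v + 1 = 0 gives v ∈ {-1}; substituting each value into the earlier elements determines the remaining variables.
  v = -1: the earlier basis element becomes u^2 - 3u = 0, giving u = 0, 3 — points (0, -1), (3, -1).

{(0, -1), (3, -1)}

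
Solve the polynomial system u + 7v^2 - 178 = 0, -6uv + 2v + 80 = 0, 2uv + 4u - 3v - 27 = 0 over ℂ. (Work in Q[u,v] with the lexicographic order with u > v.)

{(3, 5)}

Compute a lex Gröbner basis by Buchberger's algorithm.
f_1 = u + 7v^2 - 178, LT = u.
f_2 = -6uv + 2v + 80, LT = uv.
f_3 = 2uv + 4u - 3v - 27, LT = uv.

S(f_1,f_2): lcm = uv. S = 7v^3 - 533/3v + 40/3.
  leading term v^3: no divisor's leading term divides it; move 7v^3 to the remainder.
  leading term v: no divisor's leading term divides it; move -533/3v to the remainder.
  leading term 1: no divisor's leading term divides it; move 40/3 to the remainder.
  remainder 7v^3 - 533/3v + 40/3 ≠ 0; add h_4 = 7v^3 - 533/3v + 40/3 to the basis.

S(f_1,f_3): lcm = uv. S = -2u + 7v^3 - 353/2v + 27/2.
  leading term u: subtract (-2)·f_1 from -2u + 7v^3 - 353/2v + 27/2 → 7v^3 + 14v^2 - 353/2v - 685/2
  leading term v^3: subtract (1)·h_4 from 7v^3 + 14v^2 - 353/2v - 685/2 → 14v^2 + 7/6v - 2135/6
  leading term v^2: no divisor's leading term divides it; move 14v^2 to the remainder.
  leading term v: no divisor's leading term divides it; move 7/6v to the remainder.
  leading term 1: no divisor's leading term divides it; move -2135/6 to the remainder.
  remainder 14v^2 + 7/6v - 2135/6 ≠ 0; add h_5 = 14v^2 + 7/6v - 2135/6 to the basis.

S(f_3,h_4): lcm = uv^3. S = 2uv^2 + 533/21uv - 40/21u - 3/2v^3 - 27/2v^2.
  leading term uv^2: subtract (2v^2)·f_1 from 2uv^2 + 533/21uv - 40/21u - 3/2v^3 - 27/2v^2 → 533/21uv - 40/21u - 14v^4 - 3/2v^3 + 685/2v^2
  leading term uv: subtract (533/21v)·f_1 from 533/21uv - 40/21u - 14v^4 - 3/2v^3 + 685/2v^2 → -40/21u - 14v^4 - 1075/6v^3 + 685/2v^2 + 94874/21v
  leading term u: subtract (-40/21)·f_1 from -40/21u - 14v^4 - 1075/6v^3 + 685/2v^2 + 94874/21v → -14v^4 - 1075/6v^3 + 2135/6v^2 + 94874/21v - 7120/21
  leading term v^4: subtract (-2v)·h_4 from -14v^4 - 1075/6v^3 + 2135/6v^2 + 94874/21v - 7120/21 → -1075/6v^3 + 1/2v^2 + 95434/21v - 7120/21
  leading term v^3: subtract (-1075/42)·h_4 from -1075/6v^3 + 1/2v^2 + 95434/21v - 7120/21 → 1/2v^2 - 53/18v + 20/9
  leading term v^2: subtract (1/28)·h_5 from 1/2v^2 - 53/18v + 20/9 → -215/72v + 1075/72
  leading term v: no divisor's leading term divides it; move -215/72v to the remainder.
  leading term 1: no divisor's leading term divides it; move 1075/72 to the remainder.
  remainder -215/72v + 1075/72 ≠ 0; add h_6 = -215/72v + 1075/72 to the basis.

The other S-polynomials (S(f_2,f_3), S(f_1,h_4), S(f_2,h_4), S(f_1,h_5), S(f_2,h_5), S(f_3,h_5), S(h_4,h_5), S(f_1,h_6), S(f_2,h_6), S(f_3,h_6), S(h_4,h_6), S(h_5,h_6)) all reduce to 0 modulo the current basis, so we have a Gröbner basis.
Inter-reduce: drop elements whose leading term is divisible by another's, tail-reduce, and make monic.
Reduced Gröbner basis: {u - 3, v - 5}.

The lex basis is triangular: the last element involves only v. Solving v - 5 = 0 gives v ∈ {5}; substituting each value into the earlier elements determines the remaining variables.
  v = 5: the earlier basis element becomes u - 3 = 0, giving u = 3 — point (3, 5).
Check: every point annihilates each of the original generators.
This is the nonlinear analogue of row-reducing a linear system.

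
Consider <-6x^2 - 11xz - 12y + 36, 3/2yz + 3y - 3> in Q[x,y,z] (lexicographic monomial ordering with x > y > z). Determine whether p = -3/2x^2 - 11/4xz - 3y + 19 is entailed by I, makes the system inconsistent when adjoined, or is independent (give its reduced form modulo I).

First compute the reduced Gröbner basis of I by Buchberger's algorithm.
f_1 = -6x^2 - 11xz - 12y + 36, LT = x^2.
f_2 = 3/2yz + 3y - 3, LT = yz.

The S-polynomials (S(f_1,f_2)) all reduce to 0 modulo the current basis, so we have a Gröbner basis.
Inter-reduce: drop elements whose leading term is divisible by another's, tail-reduce, and make monic.
Reduced Gröbner basis: {x^2 + 11/6xz + 2y - 6, yz + 2y - 2}.
Label its elements g_1 = x^2 + 11/6xz + 2y - 6, g_2 = yz + 2y - 2.

Reduce p = -3/2x^2 - 11/4xz - 3y + 19 modulo G:
  leading term x^2: subtract (-3/2)·g_1 from -3/2x^2 - 11/4xz - 3y + 19 → 10
  leading term 1: no divisor's leading term divides it; move 10 to the remainder.
  normal form = 10.
The normal form is nonzero, so p ∉ I. Since p minus its normal form lies in I, I + (p) = I + (r) where r = 10; decide whether this ideal is the whole ring.
Here r = 10 is a nonzero constant, hence a unit: 1 ∈ I + (p), the Gröbner basis of I + (p) is {1}, and the enlarged system has no common solution — adjoining p is inconsistent.

The remainder on division by a Gröbner basis is unique — it is the normal form.

Adjoining -3/2x^2 - 11/4xz - 3y + 19 makes the ideal the whole ring: the system is inconsistent.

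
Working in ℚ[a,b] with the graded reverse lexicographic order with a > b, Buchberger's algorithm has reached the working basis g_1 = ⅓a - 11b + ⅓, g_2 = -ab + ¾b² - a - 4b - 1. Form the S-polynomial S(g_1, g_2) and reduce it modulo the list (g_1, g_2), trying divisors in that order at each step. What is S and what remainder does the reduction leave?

lcm(LM(g_1), LM(g_2)) = ab.
S = (lcm/LT(g_1))·g_1 − (lcm/LT(g_2))·g_2 = -129/4b² - a - 3b - 1.
Reduce S modulo (g_1, g_2) in that order:
  leading term b²: no divisor's leading term divides it; move -129/4b² to the remainder.
  leading term a: subtract (-3)·g_1 from -a - 3b - 1 → -36b
  leading term b: no divisor's leading term divides it; move -36b to the remainder.
The remainder -129/4b² - 36b is nonzero, so it would be added as the next basis element.

S(g_1, g_2) = -129/4b² - a - 3b - 1; remainder on division = -129/4b² - 36b.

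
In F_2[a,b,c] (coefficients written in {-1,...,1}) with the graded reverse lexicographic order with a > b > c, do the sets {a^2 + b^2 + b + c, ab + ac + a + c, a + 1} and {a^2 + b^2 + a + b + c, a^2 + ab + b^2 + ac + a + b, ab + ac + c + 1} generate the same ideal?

No, the ideals differ.

Equality of ideals is decidable: compute both reduced Gröbner bases (unique for the ordering) and check whether they agree.
Buchberger on the first generating set:
f_1 = a^2 + b^2 + b + c, LT = a^2.
f_2 = ab + ac + a + c, LT = ab.
f_3 = a + 1, LT = a.

S(f_1,f_2): lcm = a^2b. S = b^3 + a^2c + a^2 + b^2 + ac + bc.
  reduce S modulo (f_1, f_2, f_3):
  remainder b^3 + b^2c + c^2 + b ≠ 0; add g_4 = b^3 + b^2c + c^2 + b to the basis.

S(f_1,f_3): lcm = a^2. S = b^2 + a + b + c.
  reduce S modulo (f_1, f_2, f_3, g_4):
  remainder b^2 + b + c + 1 ≠ 0; add g_5 = b^2 + b + c + 1 to the basis.

S(f_2,f_3): lcm = ab. S = ac + a + b + c.
  reduce S modulo (f_1, f_2, f_3, g_4, g_5):
  remainder b + 1 ≠ 0; add g_6 = b + 1 to the basis.

S(f_2,g_5): lcm = ab^2. S = abc + ac + bc + a.
  reduce S modulo (f_1, f_2, f_3, g_4, g_5, g_6):
  remainder c + 1 ≠ 0; add g_7 = c + 1 to the basis.

The other S-polynomials (S(f_1,g_4), S(f_2,g_4), S(f_3,g_4), S(f_1,g_5), S(f_3,g_5), S(g_4,g_5), S(f_1,g_6), S(f_2,g_6), S(f_3,g_6), S(g_4,g_6), S(g_5,g_6), S(f_1,g_7), S(f_2,g_7), S(f_3,g_7), S(g_4,g_7), S(g_5,g_7), S(g_6,g_7)) all reduce to 0 modulo the current basis, so we have a Gröbner basis.
Inter-reduce: drop elements whose leading term is divisible by another's, tail-reduce, and make monic.
Reduced Gröbner basis: {a + 1, b + 1, c + 1}.

Buchberger on the second generating set:
h_1 = a^2 + b^2 + a + b + c, LT = a^2.
h_2 = a^2 + ab + b^2 + ac + a + b, LT = a^2.
h_3 = ab + ac + c + 1, LT = ab.

S(h_1,h_2): lcm = a^2. S = ab + ac + c.
  reduce S modulo (h_1, h_2, h_3):
  remainder 1 ≠ 0; add k_4 = 1 to the basis.

The other S-polynomials (S(h_1,h_3), S(h_2,h_3), S(h_1,k_4), S(h_2,k_4), S(h_3,k_4)) all reduce to 0 modulo the current basis, so we have a Gröbner basis.
Inter-reduce: drop elements whose leading term is divisible by another's, tail-reduce, and make monic.
Reduced Gröbner basis: {1}.

Since the reduced bases disagree, the two ideals are not the same.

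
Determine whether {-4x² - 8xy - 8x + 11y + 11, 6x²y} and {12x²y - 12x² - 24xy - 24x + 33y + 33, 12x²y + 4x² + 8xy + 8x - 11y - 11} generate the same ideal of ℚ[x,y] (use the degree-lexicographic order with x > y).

Yes, the ideals are equal.

Equality of ideals is decidable: compute both reduced Gröbner bases (unique for the ordering) and check whether they agree.
Buchberger on the first generating set:
f_1 = -4x² - 8xy - 8x + 11y + 11, LT = x².
f_2 = 6x²y, LT = x²y.

S(f_1,f_2): lcm = x²y. S = 2xy² + 2xy - 11/4y² - 11/4y.
  leading term xy²: no divisor's leading term divides it; move 2xy² to the remainder.
  leading term xy: no divisor's leading term divides it; move 2xy to the remainder.
  leading term y²: no divisor's leading term divides it; move -11/4y² to the remainder.
  leading term y: no divisor's leading term divides it; move -11/4y to the remainder.
  remainder 2xy² + 2xy - 11/4y² - 11/4y ≠ 0; add g_3 = 2xy² + 2xy - 11/4y² - 11/4y to the basis.

S(f_1,g_3): lcm = x²y². S = 2xy³ - x²y + 27/8xy² - 11/4y³ + 11/8xy - 11/4y².
  leading term xy³: subtract (y)·g_3 from 2xy³ - x²y + 27/8xy² - 11/4y³ + 11/8xy - 11/4y² → -x²y + 11/8xy² + 11/8xy
  leading term x²y: subtract (¼y)·f_1 from -x²y + 11/8xy² + 11/8xy → 27/8xy² + 27/8xy - 11/4y² - 11/4y
  leading term xy²: subtract (27/16)·g_3 from 27/8xy² + 27/8xy - 11/4y² - 11/4y → 121/64y² + 121/64y
  leading term y²: no divisor's leading term divides it; move 121/64y² to the remainder.
  leading term y: no divisor's leading term divides it; move 121/64y to the remainder.
  remainder 121/64y² + 121/64y ≠ 0; add g_4 = 121/64y² + 121/64y to the basis.

S(f_2,g_3): lcm = x²y². S = -x²y + 11/8xy² + 11/8xy.
  leading term x²y: subtract (¼y)·f_1 from -x²y + 11/8xy² + 11/8xy → 27/8xy² + 27/8xy - 11/4y² - 11/4y
  leading term xy²: subtract (27/16)·g_3 from 27/8xy² + 27/8xy - 11/4y² - 11/4y → 121/64y² + 121/64y
  leading term y²: subtract (1)·g_4 from 121/64y² + 121/64y → 0
  remainder 0.

S(f_1,g_4): leading monomials are coprime, so the S-polynomial reduces to 0 (Buchberger's first criterion).
S(f_2,g_4): lcm = x²y². S = -x²y.
  leading term x²y: subtract (¼y)·f_1 from -x²y → 2xy² + 2xy - 11/4y² - 11/4y
  leading term xy²: subtract (1)·g_3 from 2xy² + 2xy - 11/4y² - 11/4y → 0
  remainder 0.

S(g_3,g_4): lcm = xy². S = -11/8y² - 11/8y.
  leading term y²: subtract (-8/11)·g_4 from -11/8y² - 11/8y → 0
  remainder 0.

Every S-polynomial of the final basis reduces to 0, so we have a Gröbner basis.
Inter-reduce: drop elements whose leading term is divisible by another's, tail-reduce, and make monic.
Reduced Gröbner basis: {x² + 2xy + 2x - 11/4y - 11/4, y² + y}.

Buchberger on the second generating set:
h_1 = 12x²y - 12x² - 24xy - 24x + 33y + 33, LT = x²y.
h_2 = 12x²y + 4x² + 8xy + 8x - 11y - 11, LT = x²y.

S(h_1,h_2): lcm = x²y. S = -4/3x² - 8/3xy - 8/3x + 11/3y + 11/3.
  leading term x²: no divisor's leading term divides it; move -4/3x² to the remainder.
  leading term xy: no divisor's leading term divides it; move -8/3xy to the remainder.
  leading term x: no divisor's leading term divides it; move -8/3x to the remainder.
  leading term y: no divisor's leading term divides it; move 11/3y to the remainder.
  leading term 1: no divisor's leading term divides it; move 11/3 to the remainder.
  remainder -4/3x² - 8/3xy - 8/3x + 11/3y + 11/3 ≠ 0; add k_3 = -4/3x² - 8/3xy - 8/3x + 11/3y + 11/3 to the basis.

S(h_1,k_3): lcm = x²y. S = -2xy² - x² - 4xy + 11/4y² - 2x + 11/2y + 11/4.
  leading term xy²: no divisor's leading term divides it; move -2xy² to the remainder.
  leading term x²: subtract (¾)·k_3 from -x² - 4xy + 11/4y² - 2x + 11/2y + 11/4 → -2xy + 11/4y² + 11/4y
  leading term xy: no divisor's leading term divides it; move -2xy to the remainder.
  leading term y²: no divisor's leading term divides it; move 11/4y² to the remainder.
  leading term y: no divisor's leading term divides it; move 11/4y to the remainder.
  remainder -2xy² - 2xy + 11/4y² + 11/4y ≠ 0; add k_4 = -2xy² - 2xy + 11/4y² + 11/4y to the basis.

S(h_2,k_3): lcm = x²y. S = -2xy² + ⅓x² - 4/3xy + 11/4y² + ⅔x + 11/6y - 11/12.
  leading term xy²: subtract (1)·k_4 from -2xy² + ⅓x² - 4/3xy + 11/4y² + ⅔x + 11/6y - 11/12 → ⅓x² + ⅔xy + ⅔x - 11/12y - 11/12
  leading term x²: subtract (-¼)·k_3 from ⅓x² + ⅔xy + ⅔x - 11/12y - 11/12 → 0
  remainder 0.

S(h_1,k_4): lcm = x²y². S = -2x²y - ⅝xy² - ⅝xy + 11/4y² + 11/4y.
  leading term x²y: subtract (-⅙)·h_1 from -2x²y - ⅝xy² - ⅝xy + 11/4y² + 11/4y → -⅝xy² - 2x² - 37/8xy + 11/4y² - 4x + 33/4y + 11/2
  leading term xy²: subtract (5/16)·k_4 from -⅝xy² - 2x² - 37/8xy + 11/4y² - 4x + 33/4y + 11/2 → -2x² - 4xy + 121/64y² - 4x + 473/64y + 11/2
  leading term x²: subtract (3/2)·k_3 from -2x² - 4xy + 121/64y² - 4x + 473/64y + 11/2 → 121/64y² + 121/64y
  leading term y²: no divisor's leading term divides it; move 121/64y² to the remainder.
  leading term y: no divisor's leading term divides it; move 121/64y to the remainder.
  remainder 121/64y² + 121/64y ≠ 0; add k_5 = 121/64y² + 121/64y to the basis.

S(h_2,k_4): lcm = x²y². S = -⅔x²y + 49/24xy² + 49/24xy - 11/12y² - 11/12y.
  leading term x²y: subtract (-1/18)·h_1 from -⅔x²y + 49/24xy² + 49/24xy - 11/12y² - 11/12y → 49/24xy² - ⅔x² + 17/24xy - 11/12y² - 4/3x + 11/12y + 11/6
  leading term xy²: subtract (-49/48)·k_4 from 49/24xy² - ⅔x² + 17/24xy - 11/12y² - 4/3x + 11/12y + 11/6 → -⅔x² - 4/3xy + 121/64y² - 4/3x + 715/192y + 11/6
  leading term x²: subtract (½)·k_3 from -⅔x² - 4/3xy + 121/64y² - 4/3x + 715/192y + 11/6 → 121/64y² + 121/64y
  leading term y²: subtract (1)·k_5 from 121/64y² + 121/64y → 0
  remainder 0.

S(k_3,k_4): lcm = x²y². S = 2xy³ - x²y + 27/8xy² - 11/4y³ + 11/8xy - 11/4y².
  leading term xy³: subtract (-y)·k_4 from 2xy³ - x²y + 27/8xy² - 11/4y³ + 11/8xy - 11/4y² → -x²y + 11/8xy² + 11/8xy
  leading term x²y: subtract (-1/12)·h_1 from -x²y + 11/8xy² + 11/8xy → 11/8xy² - x² - ⅝xy - 2x + 11/4y + 11/4
  leading term xy²: subtract (-11/16)·k_4 from 11/8xy² - x² - ⅝xy - 2x + 11/4y + 11/4 → -x² - 2xy + 121/64y² - 2x + 297/64y + 11/4
  leading term x²: subtract (¾)·k_3 from -x² - 2xy + 121/64y² - 2x + 297/64y + 11/4 → 121/64y² + 121/64y
  leading term y²: subtract (1)·k_5 from 121/64y² + 121/64y → 0
  remainder 0.

S(h_1,k_5): lcm = x²y². S = -2x²y - 2xy² - 2xy + 11/4y² + 11/4y.
  leading term x²y: subtract (-⅙)·h_1 from -2x²y - 2xy² - 2xy + 11/4y² + 11/4y → -2xy² - 2x² - 6xy + 11/4y² - 4x + 33/4y + 11/2
  leading term xy²: subtract (1)·k_4 from -2xy² - 2x² - 6xy + 11/4y² - 4x + 33/4y + 11/2 → -2x² - 4xy - 4x + 11/2y + 11/2
  leading term x²: subtract (3/2)·k_3 from -2x² - 4xy - 4x + 11/2y + 11/2 → 0
  remainder 0.

S(h_2,k_5): lcm = x²y². S = -⅔x²y + ⅔xy² + ⅔xy - 11/12y² - 11/12y.
  leading term x²y: subtract (-1/18)·h_1 from -⅔x²y + ⅔xy² + ⅔xy - 11/12y² - 11/12y → ⅔xy² - ⅔x² - ⅔xy - 11/12y² - 4/3x + 11/12y + 11/6
  leading term xy²: subtract (-⅓)·k_4 from ⅔xy² - ⅔x² - ⅔xy - 11/12y² - 4/3x + 11/12y + 11/6 → -⅔x² - 4/3xy - 4/3x + 11/6y + 11/6
  leading term x²: subtract (½)·k_3 from -⅔x² - 4/3xy - 4/3x + 11/6y + 11/6 → 0
  remainder 0.

S(k_3,k_5): leading monomials are coprime, so the S-polynomial reduces to 0 (Buchberger's first criterion).
S(k_4,k_5): lcm = xy². S = -11/8y² - 11/8y.
  leading term y²: subtract (-8/11)·k_5 from -11/8y² - 11/8y → 0
  remainder 0.

Every S-polynomial of the final basis reduces to 0, so we have a Gröbner basis.
Inter-reduce: drop elements whose leading term is divisible by another's, tail-reduce, and make monic.
Reduced Gröbner basis: {x² + 2xy + 2x - 11/4y - 11/4, y² + y}.

These coincide, so the ideals are equal.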